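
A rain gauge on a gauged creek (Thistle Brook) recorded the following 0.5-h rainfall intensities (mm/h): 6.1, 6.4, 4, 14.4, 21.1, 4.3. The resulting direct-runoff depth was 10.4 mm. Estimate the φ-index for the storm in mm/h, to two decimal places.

Only the 2 blocks with intensity above φ contribute runoff: 14.4, 21.1 mm/h.
Σ(I−φ)·Δt = d  ⇒  (14.4+21.1 − 2φ)·0.5 = 10.4
φ = (35.50 − 10.4/0.5) / 2 = 7.35 mm/h.

φ ≈ 7.35 mm/h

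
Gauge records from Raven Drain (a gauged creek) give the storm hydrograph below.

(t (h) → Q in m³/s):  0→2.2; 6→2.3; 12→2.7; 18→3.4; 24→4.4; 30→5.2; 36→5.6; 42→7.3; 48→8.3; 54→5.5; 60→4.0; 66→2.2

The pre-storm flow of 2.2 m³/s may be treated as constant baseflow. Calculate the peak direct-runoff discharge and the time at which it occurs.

Subtracting baseflow gives direct-runoff ordinates: 0.0, 0.1, 0.5, 1.2, 2.2, 3.0, 3.4, 5.1, 6.1, 3.3, 1.8, 0.0 m³/s.
The maximum is 6.1 m³/s, occurring at the reading for t = 48 h.

Q_p = 6.1 m³/s at t = 48 h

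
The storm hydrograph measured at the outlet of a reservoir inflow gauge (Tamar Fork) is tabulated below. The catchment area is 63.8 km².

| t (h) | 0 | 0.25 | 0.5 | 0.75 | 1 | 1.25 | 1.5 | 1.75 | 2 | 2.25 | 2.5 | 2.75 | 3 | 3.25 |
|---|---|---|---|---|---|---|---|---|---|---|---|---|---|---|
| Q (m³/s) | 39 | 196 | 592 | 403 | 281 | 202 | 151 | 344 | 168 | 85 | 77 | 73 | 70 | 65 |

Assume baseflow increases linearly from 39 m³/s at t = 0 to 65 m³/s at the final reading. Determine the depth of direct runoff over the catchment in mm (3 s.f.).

d ≈ 28.5 mm

Direct runoff: 0.00, 155.00, 549.00, 358.00, 234.00, 153.00, 100.00, 291.00, 113.00, 28.00, 18.00, 12.00, 7.00, 0.00 m³/s; ΣQ_DR = 2018 m³/s.
V = ΣQ_DR · Δt = 2018 × 900 s = 1.816 × 10^6 m³.
Over A = 63.8 km², depth = V / A = 28.5 mm.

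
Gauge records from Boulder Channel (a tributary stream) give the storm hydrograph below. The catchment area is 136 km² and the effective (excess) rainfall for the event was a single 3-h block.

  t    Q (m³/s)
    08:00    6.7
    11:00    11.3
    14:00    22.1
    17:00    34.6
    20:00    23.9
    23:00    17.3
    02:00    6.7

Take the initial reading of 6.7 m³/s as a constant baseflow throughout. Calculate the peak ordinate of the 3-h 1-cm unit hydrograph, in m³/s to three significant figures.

Direct runoff: 0.0, 4.6, 15.4, 27.9, 17.2, 10.6, 0.0 m³/s; ΣQ_DR = 75.70 m³/s, peak = 27.9 m³/s.
Runoff depth d = ΣQ_DR·Δt / A = 75.70 × 10800 / (136 km²) = 6.011 mm.
The 1-cm UH is the DRH scaled by (10 mm)/d, so U_p = 27.9 × 10/6.011 = 46.4 m³/s.

U_p ≈ 46.4 m³/s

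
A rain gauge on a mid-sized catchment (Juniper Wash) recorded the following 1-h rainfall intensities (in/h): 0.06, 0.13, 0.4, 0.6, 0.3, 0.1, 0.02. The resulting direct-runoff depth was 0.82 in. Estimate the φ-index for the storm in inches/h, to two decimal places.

Only the 3 blocks with intensity above φ contribute runoff: 0.4, 0.6, 0.3 in/h.
Σ(I−φ)·Δt = d  ⇒  (0.4+0.6+0.3 − 3φ)·1 = 0.82
φ = (1.300 − 0.82/1) / 3 = 0.16 in/h.

φ ≈ 0.16 in/h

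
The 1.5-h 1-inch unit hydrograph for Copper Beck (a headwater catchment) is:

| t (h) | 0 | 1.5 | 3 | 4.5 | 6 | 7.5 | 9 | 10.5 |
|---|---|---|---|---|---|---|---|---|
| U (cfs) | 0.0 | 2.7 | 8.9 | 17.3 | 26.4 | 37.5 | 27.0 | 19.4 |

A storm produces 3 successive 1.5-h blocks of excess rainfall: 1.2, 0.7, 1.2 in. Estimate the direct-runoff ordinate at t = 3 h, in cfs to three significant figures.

Q ≈ 12.6 cfs

By discrete convolution, Q_j = Σ (P_i / 1 in) · U_{j−i}.
At t = 3 h (j=2): Q = (1.2/1)·8.9 + (0.7/1)·2.7 + (1.2/1)·0.0 = 12.6 cfs.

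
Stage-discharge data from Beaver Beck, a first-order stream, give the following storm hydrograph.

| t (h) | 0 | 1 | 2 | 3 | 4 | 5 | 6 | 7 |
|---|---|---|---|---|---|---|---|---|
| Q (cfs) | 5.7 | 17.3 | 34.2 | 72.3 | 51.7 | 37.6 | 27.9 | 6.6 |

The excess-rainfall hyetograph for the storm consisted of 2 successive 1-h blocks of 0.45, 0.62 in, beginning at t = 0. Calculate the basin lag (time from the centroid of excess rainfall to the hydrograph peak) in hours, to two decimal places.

t_L ≈ 1.92 h

Centroid of excess rainfall: t_c = Σ P_i·t̄_i / ΣP_i = 1.0794 h (block centres at 0.5, 1.5 h).
Hydrograph peak occurs at t = 3 h, so basin lag t_L = 3 − 1.0794 = 1.92 h.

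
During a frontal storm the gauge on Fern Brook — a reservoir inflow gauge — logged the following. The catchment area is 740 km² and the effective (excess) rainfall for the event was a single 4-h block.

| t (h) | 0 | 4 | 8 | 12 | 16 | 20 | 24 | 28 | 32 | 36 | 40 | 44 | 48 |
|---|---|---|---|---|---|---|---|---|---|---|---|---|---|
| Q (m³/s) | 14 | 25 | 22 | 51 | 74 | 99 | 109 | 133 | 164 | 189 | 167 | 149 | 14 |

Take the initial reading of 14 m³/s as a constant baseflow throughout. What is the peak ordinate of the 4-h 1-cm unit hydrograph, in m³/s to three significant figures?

U_p ≈ 87.5 m³/s

Direct runoff: 0.0, 11.0, 8.0, 37.0, 60.0, 85.0, 95.0, 119.0, 150.0, 175.0, 153.0, 135.0, 0.0 m³/s; ΣQ_DR = 1028 m³/s, peak = 175.0 m³/s.
Runoff depth d = ΣQ_DR·Δt / A = 1028 × 14400 / (740 km²) = 20.00 mm.
The 1-cm UH is the DRH scaled by (10 mm)/d, so U_p = 175.0 × 10/20.00 = 87.5 m³/s.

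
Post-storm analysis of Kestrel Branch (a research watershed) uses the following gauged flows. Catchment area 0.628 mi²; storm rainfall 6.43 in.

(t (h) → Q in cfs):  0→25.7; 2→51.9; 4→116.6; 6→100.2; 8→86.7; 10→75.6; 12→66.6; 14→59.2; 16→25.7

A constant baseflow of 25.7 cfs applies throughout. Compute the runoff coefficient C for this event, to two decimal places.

ΣQ_DR = 376.9 cfs; V = ΣQ_DR·Δt = 2.714 × 10^6 ft³.
Runoff depth d = V / A = 1.860 in.
C = d / P = 1.860 / 6.43 = 0.29.

C ≈ 0.29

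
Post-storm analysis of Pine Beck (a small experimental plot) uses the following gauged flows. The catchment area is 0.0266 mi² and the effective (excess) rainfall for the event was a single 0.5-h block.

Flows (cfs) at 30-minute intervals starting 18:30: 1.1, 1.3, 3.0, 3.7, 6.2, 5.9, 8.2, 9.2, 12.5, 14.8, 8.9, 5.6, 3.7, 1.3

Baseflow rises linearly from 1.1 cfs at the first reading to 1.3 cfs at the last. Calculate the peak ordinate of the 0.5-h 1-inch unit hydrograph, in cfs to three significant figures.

U_p ≈ 6.79 cfs

Direct runoff: 0.00, 0.18, 1.87, 2.55, 5.04, 4.72, 7.01, 7.99, 11.28, 13.56, 7.65, 4.33, 2.42, 0.00 cfs; ΣQ_DR = 68.60 cfs, peak = 13.56 cfs.
Runoff depth d = ΣQ_DR·Δt / A = 68.60 × 1800 / (0.0266 mi²) = 1.998 in.
The 1-inch UH is the DRH scaled by (1 in)/d, so U_p = 13.56 × 1/1.998 = 6.79 cfs.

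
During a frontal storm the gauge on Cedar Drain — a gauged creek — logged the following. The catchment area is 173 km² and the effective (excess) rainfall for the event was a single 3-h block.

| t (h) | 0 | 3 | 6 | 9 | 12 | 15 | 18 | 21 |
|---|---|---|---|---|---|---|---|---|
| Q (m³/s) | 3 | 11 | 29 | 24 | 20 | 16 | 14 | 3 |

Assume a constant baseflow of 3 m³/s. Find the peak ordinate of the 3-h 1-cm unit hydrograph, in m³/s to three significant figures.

Direct runoff: 0.0, 8.0, 26.0, 21.0, 17.0, 13.0, 11.0, 0.0 m³/s; ΣQ_DR = 96.00 m³/s, peak = 26.0 m³/s.
Runoff depth d = ΣQ_DR·Δt / A = 96.00 × 10800 / (173 km²) = 5.993 mm.
The 1-cm UH is the DRH scaled by (10 mm)/d, so U_p = 26.0 × 10/5.993 = 43.4 m³/s.

U_p ≈ 43.4 m³/s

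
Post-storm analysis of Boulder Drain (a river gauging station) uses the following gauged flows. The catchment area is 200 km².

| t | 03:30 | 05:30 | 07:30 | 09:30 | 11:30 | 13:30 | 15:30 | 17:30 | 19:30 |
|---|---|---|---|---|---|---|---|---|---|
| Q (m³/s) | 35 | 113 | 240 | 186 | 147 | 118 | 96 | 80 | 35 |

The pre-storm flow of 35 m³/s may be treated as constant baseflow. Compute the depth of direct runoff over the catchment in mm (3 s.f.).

Direct runoff: 0.0, 78.0, 205.0, 151.0, 112.0, 83.0, 61.0, 45.0, 0.0 m³/s; ΣQ_DR = 735.0 m³/s.
V = ΣQ_DR · Δt = 735.0 × 7200 s = 5.292 × 10^6 m³.
Over A = 200 km², depth = V / A = 26.5 mm.

d ≈ 26.5 mm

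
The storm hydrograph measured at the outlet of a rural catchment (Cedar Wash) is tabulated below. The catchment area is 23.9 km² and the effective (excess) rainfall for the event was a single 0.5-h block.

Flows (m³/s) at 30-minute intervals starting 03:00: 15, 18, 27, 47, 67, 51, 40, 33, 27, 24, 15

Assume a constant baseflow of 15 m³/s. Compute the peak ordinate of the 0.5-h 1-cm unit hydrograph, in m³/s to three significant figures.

Direct runoff: 0.0, 3.0, 12.0, 32.0, 52.0, 36.0, 25.0, 18.0, 12.0, 9.0, 0.0 m³/s; ΣQ_DR = 199.0 m³/s, peak = 52.0 m³/s.
Runoff depth d = ΣQ_DR·Δt / A = 199.0 × 1800 / (23.9 km²) = 14.99 mm.
The 1-cm UH is the DRH scaled by (10 mm)/d, so U_p = 52.0 × 10/14.99 = 34.7 m³/s.

U_p ≈ 34.7 m³/s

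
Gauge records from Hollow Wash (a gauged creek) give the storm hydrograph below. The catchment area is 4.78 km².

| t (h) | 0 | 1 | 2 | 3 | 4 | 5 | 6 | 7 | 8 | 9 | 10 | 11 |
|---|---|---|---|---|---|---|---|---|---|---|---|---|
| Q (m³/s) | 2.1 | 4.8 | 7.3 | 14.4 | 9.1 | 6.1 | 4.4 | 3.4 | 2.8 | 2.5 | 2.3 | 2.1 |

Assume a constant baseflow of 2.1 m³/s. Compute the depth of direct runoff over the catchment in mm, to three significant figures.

d ≈ 27.2 mm

Direct runoff: 0.0, 2.7, 5.2, 12.3, 7.0, 4.0, 2.3, 1.3, 0.7, 0.4, 0.2, 0.0 m³/s; ΣQ_DR = 36.10 m³/s.
V = ΣQ_DR · Δt = 36.10 × 3600 s = 1.300 × 10^5 m³.
Over A = 4.78 km², depth = V / A = 27.2 mm.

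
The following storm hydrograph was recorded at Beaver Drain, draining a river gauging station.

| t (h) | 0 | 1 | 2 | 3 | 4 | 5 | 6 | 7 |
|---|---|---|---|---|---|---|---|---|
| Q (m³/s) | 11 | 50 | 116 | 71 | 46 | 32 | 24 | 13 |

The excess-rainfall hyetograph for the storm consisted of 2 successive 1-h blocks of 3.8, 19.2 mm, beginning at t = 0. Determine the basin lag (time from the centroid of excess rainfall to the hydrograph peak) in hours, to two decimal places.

Centroid of excess rainfall: t_c = Σ P_i·t̄_i / ΣP_i = 1.3348 h (block centres at 0.5, 1.5 h).
Hydrograph peak occurs at t = 2 h, so basin lag t_L = 2 − 1.3348 = 0.67 h.

t_L ≈ 0.67 h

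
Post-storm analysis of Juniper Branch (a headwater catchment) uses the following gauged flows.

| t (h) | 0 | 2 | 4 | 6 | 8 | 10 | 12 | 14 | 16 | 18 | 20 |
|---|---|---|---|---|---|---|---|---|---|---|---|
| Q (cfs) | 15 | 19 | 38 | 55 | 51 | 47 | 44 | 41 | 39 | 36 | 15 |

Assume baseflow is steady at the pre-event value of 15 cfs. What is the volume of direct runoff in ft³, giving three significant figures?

Direct-runoff ordinates (Q − Q_b): 0.0, 4.0, 23.0, 40.0, 36.0, 32.0, 29.0, 26.0, 24.0, 21.0, 0.0 cfs.
ΣQ_DR = 235.0 cfs.
With Δt = 2 h = 7200 s, V = ΣQ_DR · Δt = 235.0 × 7200 = 1.69 × 10^6 ft³.

V ≈ 1.69 × 10^6 ft³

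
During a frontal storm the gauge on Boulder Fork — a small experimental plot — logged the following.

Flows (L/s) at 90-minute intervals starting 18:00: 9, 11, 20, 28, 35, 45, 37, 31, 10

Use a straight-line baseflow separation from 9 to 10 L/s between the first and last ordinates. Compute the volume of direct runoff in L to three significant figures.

Direct-runoff ordinates (Q − Q_b): 0.00, 1.88, 10.75, 18.62, 25.50, 35.38, 27.25, 21.12, 0.00 L/s.
ΣQ_DR = 140.5 L/s.
With Δt = 1.5 h = 5400 s, V = ΣQ_DR · Δt = 140.5 × 5400 = 7.59 × 10^5 L.

V ≈ 7.59 × 10^5 L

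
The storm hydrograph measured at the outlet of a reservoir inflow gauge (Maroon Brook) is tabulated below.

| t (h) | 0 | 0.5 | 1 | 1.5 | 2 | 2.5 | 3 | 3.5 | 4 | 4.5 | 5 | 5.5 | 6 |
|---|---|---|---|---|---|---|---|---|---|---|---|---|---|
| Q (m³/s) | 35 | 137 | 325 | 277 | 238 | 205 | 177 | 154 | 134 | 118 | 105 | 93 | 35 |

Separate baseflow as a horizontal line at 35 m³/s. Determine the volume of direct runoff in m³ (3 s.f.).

Direct-runoff ordinates (Q − Q_b): 0.0, 102.0, 290.0, 242.0, 203.0, 170.0, 142.0, 119.0, 99.0, 83.0, 70.0, 58.0, 0.0 m³/s.
ΣQ_DR = 1578 m³/s.
With Δt = 0.5 h = 1800 s, V = ΣQ_DR · Δt = 1578 × 1800 = 2.84 × 10^6 m³.

V ≈ 2.84 × 10^6 m³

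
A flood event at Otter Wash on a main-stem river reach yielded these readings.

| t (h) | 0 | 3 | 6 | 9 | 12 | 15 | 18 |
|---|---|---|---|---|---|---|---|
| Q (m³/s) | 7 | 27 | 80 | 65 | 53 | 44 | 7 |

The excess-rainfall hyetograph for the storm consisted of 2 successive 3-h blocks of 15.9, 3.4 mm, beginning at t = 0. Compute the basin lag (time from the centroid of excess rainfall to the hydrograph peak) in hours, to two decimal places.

t_L ≈ 3.97 h

Centroid of excess rainfall: t_c = Σ P_i·t̄_i / ΣP_i = 2.0285 h (block centres at 1.5, 4.5 h).
Hydrograph peak occurs at t = 6 h, so basin lag t_L = 6 − 2.0285 = 3.97 h.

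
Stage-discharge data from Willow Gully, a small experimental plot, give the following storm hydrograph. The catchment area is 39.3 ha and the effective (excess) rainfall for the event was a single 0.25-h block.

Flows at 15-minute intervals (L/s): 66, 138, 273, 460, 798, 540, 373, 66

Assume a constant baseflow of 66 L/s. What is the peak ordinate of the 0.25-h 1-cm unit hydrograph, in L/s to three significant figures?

Direct runoff: 0.0, 72.0, 207.0, 394.0, 732.0, 474.0, 307.0, 0.0 L/s; ΣQ_DR = 2186 L/s, peak = 732.0 L/s.
Runoff depth d = ΣQ_DR·Δt / A = 2186 × 900 / (39.3 ha) = 5.006 mm.
The 1-cm UH is the DRH scaled by (10 mm)/d, so U_p = 732.0 × 10/5.006 = 1460 L/s.

U_p ≈ 1460 L/s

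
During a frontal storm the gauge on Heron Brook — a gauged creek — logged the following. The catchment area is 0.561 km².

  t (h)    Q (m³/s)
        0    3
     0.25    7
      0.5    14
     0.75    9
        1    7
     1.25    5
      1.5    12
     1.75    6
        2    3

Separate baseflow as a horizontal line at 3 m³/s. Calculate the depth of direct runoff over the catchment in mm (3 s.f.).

d ≈ 62.6 mm

Direct runoff: 0.0, 4.0, 11.0, 6.0, 4.0, 2.0, 9.0, 3.0, 0.0 m³/s; ΣQ_DR = 39.00 m³/s.
V = ΣQ_DR · Δt = 39.00 × 900 s = 35100 m³.
Over A = 0.561 km², depth = V / A = 62.6 mm.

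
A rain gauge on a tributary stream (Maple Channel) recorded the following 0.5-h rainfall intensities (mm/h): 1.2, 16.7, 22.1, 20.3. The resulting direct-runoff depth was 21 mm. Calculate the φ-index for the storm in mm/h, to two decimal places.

φ ≈ 5.70 mm/h

Only the 3 blocks with intensity above φ contribute runoff: 16.7, 22.1, 20.3 mm/h.
Σ(I−φ)·Δt = d  ⇒  (16.7+22.1+20.3 − 3φ)·0.5 = 21
φ = (59.10 − 21/0.5) / 3 = 5.70 mm/h.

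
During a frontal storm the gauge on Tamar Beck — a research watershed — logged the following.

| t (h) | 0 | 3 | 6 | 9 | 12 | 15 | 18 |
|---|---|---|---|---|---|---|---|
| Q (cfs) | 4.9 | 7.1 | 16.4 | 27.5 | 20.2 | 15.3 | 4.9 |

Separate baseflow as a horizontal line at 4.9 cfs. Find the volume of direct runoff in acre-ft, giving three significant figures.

Direct-runoff ordinates (Q − Q_b): 0.0, 2.2, 11.5, 22.6, 15.3, 10.4, 0.0 cfs.
ΣQ_DR = 62.00 cfs.
With Δt = 3 h = 10800 s, V = ΣQ_DR · Δt = 62.00 × 10800 = 6.70 × 10^5 ft³ = 15.4 acre-ft.

V ≈ 15.4 acre-ft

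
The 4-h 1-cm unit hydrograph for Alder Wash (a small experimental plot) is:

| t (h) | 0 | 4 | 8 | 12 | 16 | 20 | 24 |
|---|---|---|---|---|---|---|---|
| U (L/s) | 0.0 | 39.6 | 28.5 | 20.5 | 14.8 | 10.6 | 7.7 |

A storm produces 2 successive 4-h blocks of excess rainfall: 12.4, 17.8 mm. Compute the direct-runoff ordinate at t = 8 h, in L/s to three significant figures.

By discrete convolution, Q_j = Σ (P_i / 10 mm) · U_{j−i}.
At t = 8 h (j=2): Q = (12.4/10)·28.5 + (17.8/10)·39.6 = 106 L/s.

Q ≈ 106 L/s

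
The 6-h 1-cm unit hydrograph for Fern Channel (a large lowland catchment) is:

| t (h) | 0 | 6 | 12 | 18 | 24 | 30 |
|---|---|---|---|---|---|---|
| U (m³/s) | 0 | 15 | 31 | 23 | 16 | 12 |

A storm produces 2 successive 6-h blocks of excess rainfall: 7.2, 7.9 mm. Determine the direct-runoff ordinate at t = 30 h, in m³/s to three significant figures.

Q ≈ 21.3 m³/s

By discrete convolution, Q_j = Σ (P_i / 10 mm) · U_{j−i}.
At t = 30 h (j=5): Q = (7.2/10)·12 + (7.9/10)·16 = 21.3 m³/s.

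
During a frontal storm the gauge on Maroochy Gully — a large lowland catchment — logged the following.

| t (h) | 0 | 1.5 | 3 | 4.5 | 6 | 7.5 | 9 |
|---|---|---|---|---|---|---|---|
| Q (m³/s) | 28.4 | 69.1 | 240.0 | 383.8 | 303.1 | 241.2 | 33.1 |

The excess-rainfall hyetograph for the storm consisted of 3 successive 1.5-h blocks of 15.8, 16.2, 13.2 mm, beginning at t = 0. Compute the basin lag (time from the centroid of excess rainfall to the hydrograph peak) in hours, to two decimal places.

t_L ≈ 2.34 h

Centroid of excess rainfall: t_c = Σ P_i·t̄_i / ΣP_i = 2.1637 h (block centres at 0.75, 2.25, 3.75 h).
Hydrograph peak occurs at t = 4.5 h, so basin lag t_L = 4.5 − 2.1637 = 2.34 h.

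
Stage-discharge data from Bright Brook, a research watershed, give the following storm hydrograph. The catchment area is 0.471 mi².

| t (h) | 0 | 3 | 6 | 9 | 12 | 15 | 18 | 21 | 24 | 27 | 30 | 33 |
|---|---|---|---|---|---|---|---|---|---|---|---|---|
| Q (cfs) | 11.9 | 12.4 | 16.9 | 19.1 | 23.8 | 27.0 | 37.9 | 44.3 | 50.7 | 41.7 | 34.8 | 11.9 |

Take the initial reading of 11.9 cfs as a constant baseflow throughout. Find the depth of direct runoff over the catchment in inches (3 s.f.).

d ≈ 1.87 in

Direct runoff: 0.0, 0.5, 5.0, 7.2, 11.9, 15.1, 26.0, 32.4, 38.8, 29.8, 22.9, 0.0 cfs; ΣQ_DR = 189.6 cfs.
V = ΣQ_DR · Δt = 189.6 × 10800 s = 2.048 × 10^6 ft³.
Over A = 0.471 mi², depth = V / A = 1.87 in.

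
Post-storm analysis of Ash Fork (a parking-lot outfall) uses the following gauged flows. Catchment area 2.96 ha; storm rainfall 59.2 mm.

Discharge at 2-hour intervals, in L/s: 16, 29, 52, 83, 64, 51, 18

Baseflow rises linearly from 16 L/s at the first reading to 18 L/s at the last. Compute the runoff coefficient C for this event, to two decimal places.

ΣQ_DR = 194.0 L/s; V = ΣQ_DR·Δt = 1.397 × 10^6 L.
Runoff depth d = V / A = 47.19 mm.
C = d / P = 47.19 / 59.2 = 0.80.

C ≈ 0.80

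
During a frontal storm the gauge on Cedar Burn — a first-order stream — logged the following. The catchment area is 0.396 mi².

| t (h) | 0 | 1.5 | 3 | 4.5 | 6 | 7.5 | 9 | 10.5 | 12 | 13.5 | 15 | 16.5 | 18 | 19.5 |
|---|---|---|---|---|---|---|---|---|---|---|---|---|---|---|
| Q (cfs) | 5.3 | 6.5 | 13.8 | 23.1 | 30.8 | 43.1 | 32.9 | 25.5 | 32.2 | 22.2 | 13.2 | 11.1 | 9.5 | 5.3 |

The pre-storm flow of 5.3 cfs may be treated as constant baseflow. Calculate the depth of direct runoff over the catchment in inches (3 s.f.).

d ≈ 1.18 in

Direct runoff: 0.0, 1.2, 8.5, 17.8, 25.5, 37.8, 27.6, 20.2, 26.9, 16.9, 7.9, 5.8, 4.2, 0.0 cfs; ΣQ_DR = 200.3 cfs.
V = ΣQ_DR · Δt = 200.3 × 5400 s = 1.082 × 10^6 ft³.
Over A = 0.396 mi², depth = V / A = 1.18 in.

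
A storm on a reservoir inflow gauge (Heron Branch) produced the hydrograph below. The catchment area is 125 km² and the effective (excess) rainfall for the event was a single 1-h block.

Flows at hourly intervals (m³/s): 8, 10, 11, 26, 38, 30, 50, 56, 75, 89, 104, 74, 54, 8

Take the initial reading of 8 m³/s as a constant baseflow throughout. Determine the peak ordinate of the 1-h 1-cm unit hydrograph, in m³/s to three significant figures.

U_p ≈ 64.0 m³/s

Direct runoff: 0.0, 2.0, 3.0, 18.0, 30.0, 22.0, 42.0, 48.0, 67.0, 81.0, 96.0, 66.0, 46.0, 0.0 m³/s; ΣQ_DR = 521.0 m³/s, peak = 96.0 m³/s.
Runoff depth d = ΣQ_DR·Δt / A = 521.0 × 3600 / (125 km²) = 15.00 mm.
The 1-cm UH is the DRH scaled by (10 mm)/d, so U_p = 96.0 × 10/15.00 = 64.0 m³/s.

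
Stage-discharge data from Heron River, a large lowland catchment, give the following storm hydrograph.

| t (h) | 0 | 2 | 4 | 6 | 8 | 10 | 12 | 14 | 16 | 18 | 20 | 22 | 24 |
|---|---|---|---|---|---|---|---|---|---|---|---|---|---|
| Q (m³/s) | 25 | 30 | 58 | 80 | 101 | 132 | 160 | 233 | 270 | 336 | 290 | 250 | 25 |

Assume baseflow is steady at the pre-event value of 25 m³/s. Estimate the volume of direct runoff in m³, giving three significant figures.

Direct-runoff ordinates (Q − Q_b): 0.0, 5.0, 33.0, 55.0, 76.0, 107.0, 135.0, 208.0, 245.0, 311.0, 265.0, 225.0, 0.0 m³/s.
ΣQ_DR = 1665 m³/s.
With Δt = 2 h = 7200 s, V = ΣQ_DR · Δt = 1665 × 7200 = 1.20 × 10^7 m³.

V ≈ 1.20 × 10^7 m³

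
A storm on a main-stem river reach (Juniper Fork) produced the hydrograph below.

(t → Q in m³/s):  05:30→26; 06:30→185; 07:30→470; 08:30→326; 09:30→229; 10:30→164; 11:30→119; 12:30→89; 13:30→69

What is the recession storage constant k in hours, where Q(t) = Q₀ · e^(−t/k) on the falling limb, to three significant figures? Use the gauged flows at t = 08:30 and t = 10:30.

On the falling limb, Q drops from 326 to 164 m³/s between t = 08:30 and t = 10:30 (Δt = 2 h).
k = −Δt / ln(Q₂/Q₁) = −2 / ln(164/326) = 2.91 h.

k ≈ 2.91 h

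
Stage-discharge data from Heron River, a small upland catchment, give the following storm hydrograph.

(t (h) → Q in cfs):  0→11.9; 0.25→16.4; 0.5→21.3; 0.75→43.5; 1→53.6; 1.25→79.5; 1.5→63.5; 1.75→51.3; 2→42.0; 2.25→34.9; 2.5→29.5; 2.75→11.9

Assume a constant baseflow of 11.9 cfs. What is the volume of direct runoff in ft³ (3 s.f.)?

V ≈ 2.85 × 10^5 ft³

Direct-runoff ordinates (Q − Q_b): 0.0, 4.5, 9.4, 31.6, 41.7, 67.6, 51.6, 39.4, 30.1, 23.0, 17.6, 0.0 cfs.
ΣQ_DR = 316.5 cfs.
With Δt = 0.25 h = 900 s, V = ΣQ_DR · Δt = 316.5 × 900 = 2.85 × 10^5 ft³.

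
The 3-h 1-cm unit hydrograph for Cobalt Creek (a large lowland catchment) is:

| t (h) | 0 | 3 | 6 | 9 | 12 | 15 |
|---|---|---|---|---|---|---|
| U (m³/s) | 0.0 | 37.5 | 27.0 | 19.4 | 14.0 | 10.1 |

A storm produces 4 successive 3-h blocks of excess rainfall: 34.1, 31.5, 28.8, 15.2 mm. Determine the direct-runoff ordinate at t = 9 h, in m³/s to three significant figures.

By discrete convolution, Q_j = Σ (P_i / 10 mm) · U_{j−i}.
At t = 9 h (j=3): Q = (34.1/10)·19.4 + (31.5/10)·27.0 + (28.8/10)·37.5 + (15.2/10)·0.0 = 259 m³/s.

Q ≈ 259 m³/s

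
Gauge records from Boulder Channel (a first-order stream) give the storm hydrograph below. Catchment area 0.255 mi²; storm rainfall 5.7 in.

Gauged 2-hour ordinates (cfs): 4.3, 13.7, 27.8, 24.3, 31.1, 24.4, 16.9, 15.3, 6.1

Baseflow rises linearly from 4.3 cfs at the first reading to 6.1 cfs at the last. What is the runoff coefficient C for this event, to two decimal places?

C ≈ 0.25

ΣQ_DR = 117.1 cfs; V = ΣQ_DR·Δt = 8.431 × 10^5 ft³.
Runoff depth d = V / A = 1.423 in.
C = d / P = 1.423 / 5.7 = 0.25.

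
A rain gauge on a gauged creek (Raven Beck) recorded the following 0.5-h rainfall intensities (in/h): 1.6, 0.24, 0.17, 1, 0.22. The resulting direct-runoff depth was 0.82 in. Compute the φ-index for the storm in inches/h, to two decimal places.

Only the 2 blocks with intensity above φ contribute runoff: 1.6, 1 in/h.
Σ(I−φ)·Δt = d  ⇒  (1.6+1 − 2φ)·0.5 = 0.82
φ = (2.600 − 0.82/0.5) / 2 = 0.48 in/h.

φ ≈ 0.48 in/h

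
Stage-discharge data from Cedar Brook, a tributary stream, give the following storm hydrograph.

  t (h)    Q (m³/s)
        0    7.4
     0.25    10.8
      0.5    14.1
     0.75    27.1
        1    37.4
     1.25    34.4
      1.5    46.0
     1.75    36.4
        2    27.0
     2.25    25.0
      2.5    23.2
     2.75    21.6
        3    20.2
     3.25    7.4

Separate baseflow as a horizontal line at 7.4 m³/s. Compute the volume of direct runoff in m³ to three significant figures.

Direct-runoff ordinates (Q − Q_b): 0.0, 3.4, 6.7, 19.7, 30.0, 27.0, 38.6, 29.0, 19.6, 17.6, 15.8, 14.2, 12.8, 0.0 m³/s.
ΣQ_DR = 234.4 m³/s.
With Δt = 0.25 h = 900 s, V = ΣQ_DR · Δt = 234.4 × 900 = 2.11 × 10^5 m³.

V ≈ 2.11 × 10^5 m³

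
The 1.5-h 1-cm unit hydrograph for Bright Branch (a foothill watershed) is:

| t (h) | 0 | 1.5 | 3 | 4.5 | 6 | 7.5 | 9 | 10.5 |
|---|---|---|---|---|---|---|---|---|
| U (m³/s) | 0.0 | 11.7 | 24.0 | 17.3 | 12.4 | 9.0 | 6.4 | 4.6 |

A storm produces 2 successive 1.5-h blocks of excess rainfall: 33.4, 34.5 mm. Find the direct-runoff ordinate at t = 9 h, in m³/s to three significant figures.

By discrete convolution, Q_j = Σ (P_i / 10 mm) · U_{j−i}.
At t = 9 h (j=6): Q = (33.4/10)·6.4 + (34.5/10)·9.0 = 52.4 m³/s.

Q ≈ 52.4 m³/s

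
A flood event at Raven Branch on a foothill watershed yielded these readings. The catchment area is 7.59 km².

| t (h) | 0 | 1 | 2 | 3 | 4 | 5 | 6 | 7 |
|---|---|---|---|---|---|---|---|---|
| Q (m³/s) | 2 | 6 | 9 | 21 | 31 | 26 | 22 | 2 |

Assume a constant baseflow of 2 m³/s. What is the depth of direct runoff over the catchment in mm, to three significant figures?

Direct runoff: 0.0, 4.0, 7.0, 19.0, 29.0, 24.0, 20.0, 0.0 m³/s; ΣQ_DR = 103.0 m³/s.
V = ΣQ_DR · Δt = 103.0 × 3600 s = 3.708 × 10^5 m³.
Over A = 7.59 km², depth = V / A = 48.9 mm.

d ≈ 48.9 mm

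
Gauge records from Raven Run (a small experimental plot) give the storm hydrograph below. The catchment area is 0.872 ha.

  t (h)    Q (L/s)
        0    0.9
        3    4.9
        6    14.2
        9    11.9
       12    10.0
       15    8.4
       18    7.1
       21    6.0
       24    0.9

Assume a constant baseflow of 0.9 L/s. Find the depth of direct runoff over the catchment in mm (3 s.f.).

Direct runoff: 0.0, 4.0, 13.3, 11.0, 9.1, 7.5, 6.2, 5.1, 0.0 L/s; ΣQ_DR = 56.20 L/s.
V = ΣQ_DR · Δt = 56.20 × 10800 s = 6.070 × 10^5 L.
Over A = 0.872 ha, depth = V / A = 69.6 mm.

d ≈ 69.6 mm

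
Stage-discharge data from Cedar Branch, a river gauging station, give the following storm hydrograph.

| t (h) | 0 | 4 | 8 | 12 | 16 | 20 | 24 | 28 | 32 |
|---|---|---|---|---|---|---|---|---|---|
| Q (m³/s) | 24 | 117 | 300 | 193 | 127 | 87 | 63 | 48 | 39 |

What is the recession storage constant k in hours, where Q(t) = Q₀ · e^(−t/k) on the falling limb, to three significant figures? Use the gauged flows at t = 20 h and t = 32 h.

On the falling limb, Q drops from 87 to 39 m³/s between t = 20 h and t = 32 h (Δt = 12 h).
k = −Δt / ln(Q₂/Q₁) = −12 / ln(39/87) = 15.0 h.

k ≈ 15.0 h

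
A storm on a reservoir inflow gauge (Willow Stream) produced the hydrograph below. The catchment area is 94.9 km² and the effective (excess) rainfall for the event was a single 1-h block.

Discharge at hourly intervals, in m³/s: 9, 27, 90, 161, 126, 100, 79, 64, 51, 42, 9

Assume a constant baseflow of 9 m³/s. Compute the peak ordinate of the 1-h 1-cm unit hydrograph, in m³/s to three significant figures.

U_p ≈ 60.8 m³/s

Direct runoff: 0.0, 18.0, 81.0, 152.0, 117.0, 91.0, 70.0, 55.0, 42.0, 33.0, 0.0 m³/s; ΣQ_DR = 659.0 m³/s, peak = 152.0 m³/s.
Runoff depth d = ΣQ_DR·Δt / A = 659.0 × 3600 / (94.9 km²) = 25.00 mm.
The 1-cm UH is the DRH scaled by (10 mm)/d, so U_p = 152.0 × 10/25.00 = 60.8 m³/s.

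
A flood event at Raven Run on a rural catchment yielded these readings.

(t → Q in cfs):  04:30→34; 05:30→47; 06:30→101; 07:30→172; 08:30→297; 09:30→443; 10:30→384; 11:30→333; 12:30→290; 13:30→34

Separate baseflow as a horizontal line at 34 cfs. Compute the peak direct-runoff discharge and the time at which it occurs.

Q_p = 409.0 cfs at t = 09:30

Subtracting baseflow gives direct-runoff ordinates: 0.0, 13.0, 67.0, 138.0, 263.0, 409.0, 350.0, 299.0, 256.0, 0.0 cfs.
The maximum is 409.0 cfs, occurring at the reading for t = 09:30.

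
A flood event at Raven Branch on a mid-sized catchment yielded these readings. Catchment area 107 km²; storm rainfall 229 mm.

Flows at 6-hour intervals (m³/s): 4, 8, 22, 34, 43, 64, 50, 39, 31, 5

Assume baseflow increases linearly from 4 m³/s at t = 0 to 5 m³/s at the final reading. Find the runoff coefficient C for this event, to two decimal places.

C ≈ 0.22

ΣQ_DR = 255.0 m³/s; V = ΣQ_DR·Δt = 5.508 × 10^6 m³.
Runoff depth d = V / A = 51.48 mm.
C = d / P = 51.48 / 229 = 0.22.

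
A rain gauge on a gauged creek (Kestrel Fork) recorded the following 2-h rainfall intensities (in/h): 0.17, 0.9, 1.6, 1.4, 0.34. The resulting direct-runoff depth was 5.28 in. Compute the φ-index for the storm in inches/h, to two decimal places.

Only the 3 blocks with intensity above φ contribute runoff: 0.9, 1.6, 1.4 in/h.
Σ(I−φ)·Δt = d  ⇒  (0.9+1.6+1.4 − 3φ)·2 = 5.28
φ = (3.900 − 5.28/2) / 3 = 0.42 in/h.

φ ≈ 0.42 in/h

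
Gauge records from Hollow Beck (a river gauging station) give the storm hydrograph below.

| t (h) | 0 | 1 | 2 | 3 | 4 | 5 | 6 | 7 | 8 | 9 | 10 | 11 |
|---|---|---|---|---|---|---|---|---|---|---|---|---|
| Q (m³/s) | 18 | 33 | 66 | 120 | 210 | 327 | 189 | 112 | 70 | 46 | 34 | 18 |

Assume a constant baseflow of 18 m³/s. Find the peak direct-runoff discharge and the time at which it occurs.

Subtracting baseflow gives direct-runoff ordinates: 0.0, 15.0, 48.0, 102.0, 192.0, 309.0, 171.0, 94.0, 52.0, 28.0, 16.0, 0.0 m³/s.
The maximum is 309.0 m³/s, occurring at the reading for t = 5 h.

Q_p = 309.0 m³/s at t = 5 h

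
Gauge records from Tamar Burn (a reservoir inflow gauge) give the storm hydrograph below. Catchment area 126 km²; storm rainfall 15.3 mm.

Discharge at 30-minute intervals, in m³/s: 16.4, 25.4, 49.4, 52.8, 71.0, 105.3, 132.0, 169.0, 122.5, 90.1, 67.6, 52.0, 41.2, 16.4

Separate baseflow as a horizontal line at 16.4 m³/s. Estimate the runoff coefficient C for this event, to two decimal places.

ΣQ_DR = 781.5 m³/s; V = ΣQ_DR·Δt = 1.407 × 10^6 m³.
Runoff depth d = V / A = 11.16 mm.
C = d / P = 11.16 / 15.3 = 0.73.

C ≈ 0.73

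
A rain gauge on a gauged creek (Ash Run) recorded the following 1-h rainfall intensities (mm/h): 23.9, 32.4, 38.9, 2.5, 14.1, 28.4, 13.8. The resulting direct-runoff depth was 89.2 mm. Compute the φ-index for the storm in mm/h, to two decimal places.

Only the 6 blocks with intensity above φ contribute runoff: 23.9, 32.4, 38.9, 14.1, 28.4, 13.8 mm/h.
Σ(I−φ)·Δt = d  ⇒  (23.9+32.4+38.9+14.1+28.4+13.8 − 6φ)·1 = 89.2
φ = (151.5 − 89.2/1) / 6 = 10.38 mm/h.

φ ≈ 10.38 mm/h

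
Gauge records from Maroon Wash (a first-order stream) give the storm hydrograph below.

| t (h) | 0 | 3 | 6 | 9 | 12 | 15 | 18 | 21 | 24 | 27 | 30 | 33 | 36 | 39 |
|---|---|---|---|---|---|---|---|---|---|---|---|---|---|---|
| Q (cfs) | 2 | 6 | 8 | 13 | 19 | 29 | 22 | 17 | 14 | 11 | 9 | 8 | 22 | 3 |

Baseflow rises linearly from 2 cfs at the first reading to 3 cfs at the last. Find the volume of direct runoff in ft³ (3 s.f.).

V ≈ 1.60 × 10^6 ft³

Direct-runoff ordinates (Q − Q_b): 0.00, 3.92, 5.85, 10.77, 16.69, 26.62, 19.54, 14.46, 11.38, 8.31, 6.23, 5.15, 19.08, 0.00 cfs.
ΣQ_DR = 148.0 cfs.
With Δt = 3 h = 10800 s, V = ΣQ_DR · Δt = 148.0 × 10800 = 1.60 × 10^6 ft³.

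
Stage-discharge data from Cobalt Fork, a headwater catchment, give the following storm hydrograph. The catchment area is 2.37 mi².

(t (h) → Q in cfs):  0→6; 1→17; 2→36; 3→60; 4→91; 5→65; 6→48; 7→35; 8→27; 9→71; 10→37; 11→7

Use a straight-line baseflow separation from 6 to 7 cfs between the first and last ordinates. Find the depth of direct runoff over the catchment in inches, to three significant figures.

Direct runoff: 0.00, 10.91, 29.82, 53.73, 84.64, 58.55, 41.45, 28.36, 20.27, 64.18, 30.09, 0.00 cfs; ΣQ_DR = 422.0 cfs.
V = ΣQ_DR · Δt = 422.0 × 3600 s = 1.519 × 10^6 ft³.
Over A = 2.37 mi², depth = V / A = 0.276 in.

d ≈ 0.276 in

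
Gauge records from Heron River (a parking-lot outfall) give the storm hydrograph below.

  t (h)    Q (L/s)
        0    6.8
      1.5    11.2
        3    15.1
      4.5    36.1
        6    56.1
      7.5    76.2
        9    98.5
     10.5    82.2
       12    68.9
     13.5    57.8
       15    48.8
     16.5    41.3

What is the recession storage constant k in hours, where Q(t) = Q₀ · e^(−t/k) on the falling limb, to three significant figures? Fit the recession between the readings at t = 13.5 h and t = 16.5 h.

On the falling limb, Q drops from 57.8 to 41.3 L/s between t = 13.5 h and t = 16.5 h (Δt = 3 h).
k = −Δt / ln(Q₂/Q₁) = −3 / ln(41.3/57.8) = 8.93 h.

k ≈ 8.93 h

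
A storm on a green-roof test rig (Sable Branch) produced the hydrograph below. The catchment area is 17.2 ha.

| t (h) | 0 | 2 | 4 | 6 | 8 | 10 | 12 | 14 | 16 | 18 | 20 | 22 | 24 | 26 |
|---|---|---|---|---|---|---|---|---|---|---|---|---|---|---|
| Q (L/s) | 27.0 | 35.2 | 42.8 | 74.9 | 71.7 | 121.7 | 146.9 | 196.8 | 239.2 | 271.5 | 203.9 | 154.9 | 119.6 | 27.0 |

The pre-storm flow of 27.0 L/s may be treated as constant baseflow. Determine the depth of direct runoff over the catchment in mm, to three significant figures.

Direct runoff: 0.0, 8.2, 15.8, 47.9, 44.7, 94.7, 119.9, 169.8, 212.2, 244.5, 176.9, 127.9, 92.6, 0.0 L/s; ΣQ_DR = 1355 L/s.
V = ΣQ_DR · Δt = 1355 × 7200 s = 9.757 × 10^6 L.
Over A = 17.2 ha, depth = V / A = 56.7 mm.

d ≈ 56.7 mm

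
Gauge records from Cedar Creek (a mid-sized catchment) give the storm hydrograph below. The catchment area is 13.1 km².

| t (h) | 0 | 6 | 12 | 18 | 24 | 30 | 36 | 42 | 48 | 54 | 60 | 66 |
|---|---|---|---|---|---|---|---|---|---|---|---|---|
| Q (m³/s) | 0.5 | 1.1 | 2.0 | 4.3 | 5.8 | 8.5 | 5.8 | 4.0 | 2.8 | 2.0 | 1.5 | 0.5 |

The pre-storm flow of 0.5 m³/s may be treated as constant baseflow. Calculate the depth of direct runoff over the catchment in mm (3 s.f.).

Direct runoff: 0.0, 0.6, 1.5, 3.8, 5.3, 8.0, 5.3, 3.5, 2.3, 1.5, 1.0, 0.0 m³/s; ΣQ_DR = 32.80 m³/s.
V = ΣQ_DR · Δt = 32.80 × 21600 s = 7.085 × 10^5 m³.
Over A = 13.1 km², depth = V / A = 54.1 mm.

d ≈ 54.1 mm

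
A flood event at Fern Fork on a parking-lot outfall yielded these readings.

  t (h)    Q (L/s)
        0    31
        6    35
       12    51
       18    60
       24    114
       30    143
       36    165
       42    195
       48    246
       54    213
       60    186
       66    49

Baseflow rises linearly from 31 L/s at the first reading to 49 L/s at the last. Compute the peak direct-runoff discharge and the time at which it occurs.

Subtracting baseflow gives direct-runoff ordinates: 0.00, 2.36, 16.73, 24.09, 76.45, 103.82, 124.18, 152.55, 201.91, 167.27, 138.64, 0.00 L/s.
The maximum is 201.91 L/s, occurring at the reading for t = 48 h.

Q_p = 201.91 L/s at t = 48 h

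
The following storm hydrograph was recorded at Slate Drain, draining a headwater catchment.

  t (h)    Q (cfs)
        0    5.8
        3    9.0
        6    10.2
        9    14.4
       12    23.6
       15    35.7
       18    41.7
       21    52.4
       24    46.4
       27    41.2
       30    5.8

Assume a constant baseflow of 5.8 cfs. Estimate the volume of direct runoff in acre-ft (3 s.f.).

Direct-runoff ordinates (Q − Q_b): 0.0, 3.2, 4.4, 8.6, 17.8, 29.9, 35.9, 46.6, 40.6, 35.4, 0.0 cfs.
ΣQ_DR = 222.4 cfs.
With Δt = 3 h = 10800 s, V = ΣQ_DR · Δt = 222.4 × 10800 = 2.40 × 10^6 ft³ = 55.1 acre-ft.

V ≈ 55.1 acre-ft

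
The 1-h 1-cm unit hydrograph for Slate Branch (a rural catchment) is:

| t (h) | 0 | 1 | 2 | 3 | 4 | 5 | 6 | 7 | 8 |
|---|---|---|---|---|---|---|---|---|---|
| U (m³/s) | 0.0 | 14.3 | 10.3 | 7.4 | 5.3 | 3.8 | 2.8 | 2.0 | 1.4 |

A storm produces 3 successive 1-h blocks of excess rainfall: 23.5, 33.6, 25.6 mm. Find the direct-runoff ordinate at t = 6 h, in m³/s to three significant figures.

By discrete convolution, Q_j = Σ (P_i / 10 mm) · U_{j−i}.
At t = 6 h (j=6): Q = (23.5/10)·2.8 + (33.6/10)·3.8 + (25.6/10)·5.3 = 32.9 m³/s.

Q ≈ 32.9 m³/s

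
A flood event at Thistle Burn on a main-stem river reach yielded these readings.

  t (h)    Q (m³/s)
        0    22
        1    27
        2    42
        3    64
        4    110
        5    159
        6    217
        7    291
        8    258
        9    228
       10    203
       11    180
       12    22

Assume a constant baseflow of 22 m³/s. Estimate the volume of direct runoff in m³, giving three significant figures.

Direct-runoff ordinates (Q − Q_b): 0.0, 5.0, 20.0, 42.0, 88.0, 137.0, 195.0, 269.0, 236.0, 206.0, 181.0, 158.0, 0.0 m³/s.
ΣQ_DR = 1537 m³/s.
With Δt = 1 h = 3600 s, V = ΣQ_DR · Δt = 1537 × 3600 = 5.53 × 10^6 m³.

V ≈ 5.53 × 10^6 m³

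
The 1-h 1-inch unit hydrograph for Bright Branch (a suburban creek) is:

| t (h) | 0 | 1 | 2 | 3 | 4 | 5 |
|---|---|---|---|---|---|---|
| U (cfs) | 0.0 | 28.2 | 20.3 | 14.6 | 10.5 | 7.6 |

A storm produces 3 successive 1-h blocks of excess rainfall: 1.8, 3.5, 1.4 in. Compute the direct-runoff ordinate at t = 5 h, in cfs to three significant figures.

Q ≈ 70.9 cfs

By discrete convolution, Q_j = Σ (P_i / 1 in) · U_{j−i}.
At t = 5 h (j=5): Q = (1.8/1)·7.6 + (3.5/1)·10.5 + (1.4/1)·14.6 = 70.9 cfs.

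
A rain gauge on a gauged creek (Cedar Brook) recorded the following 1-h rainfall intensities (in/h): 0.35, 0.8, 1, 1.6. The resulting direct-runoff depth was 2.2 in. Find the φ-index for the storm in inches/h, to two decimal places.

φ ≈ 0.40 in/h

Only the 3 blocks with intensity above φ contribute runoff: 0.8, 1, 1.6 in/h.
Σ(I−φ)·Δt = d  ⇒  (0.8+1+1.6 − 3φ)·1 = 2.2
φ = (3.400 − 2.2/1) / 3 = 0.40 in/h.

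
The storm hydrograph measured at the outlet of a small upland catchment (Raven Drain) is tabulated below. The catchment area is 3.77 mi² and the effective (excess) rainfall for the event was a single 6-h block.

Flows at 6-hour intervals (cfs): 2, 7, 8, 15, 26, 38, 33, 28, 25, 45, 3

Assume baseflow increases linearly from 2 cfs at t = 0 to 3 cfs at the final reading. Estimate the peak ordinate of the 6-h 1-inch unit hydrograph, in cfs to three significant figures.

U_p ≈ 84.3 cfs

Direct runoff: 0.00, 4.90, 5.80, 12.70, 23.60, 35.50, 30.40, 25.30, 22.20, 42.10, 0.00 cfs; ΣQ_DR = 202.5 cfs, peak = 42.10 cfs.
Runoff depth d = ΣQ_DR·Δt / A = 202.5 × 21600 / (3.77 mi²) = 0.4994 in.
The 1-inch UH is the DRH scaled by (1 in)/d, so U_p = 42.10 × 1/0.4994 = 84.3 cfs.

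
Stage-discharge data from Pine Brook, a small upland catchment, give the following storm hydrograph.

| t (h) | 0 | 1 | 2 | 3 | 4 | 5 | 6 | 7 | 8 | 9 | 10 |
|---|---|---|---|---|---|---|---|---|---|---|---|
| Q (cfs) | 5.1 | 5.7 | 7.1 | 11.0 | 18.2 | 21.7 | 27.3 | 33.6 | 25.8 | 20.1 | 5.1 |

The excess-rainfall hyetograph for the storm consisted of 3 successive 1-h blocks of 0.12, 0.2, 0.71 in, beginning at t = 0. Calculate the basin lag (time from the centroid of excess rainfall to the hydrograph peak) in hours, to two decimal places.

Centroid of excess rainfall: t_c = Σ P_i·t̄_i / ΣP_i = 2.0728 h (block centres at 0.5, 1.5, 2.5 h).
Hydrograph peak occurs at t = 7 h, so basin lag t_L = 7 − 2.0728 = 4.93 h.

t_L ≈ 4.93 h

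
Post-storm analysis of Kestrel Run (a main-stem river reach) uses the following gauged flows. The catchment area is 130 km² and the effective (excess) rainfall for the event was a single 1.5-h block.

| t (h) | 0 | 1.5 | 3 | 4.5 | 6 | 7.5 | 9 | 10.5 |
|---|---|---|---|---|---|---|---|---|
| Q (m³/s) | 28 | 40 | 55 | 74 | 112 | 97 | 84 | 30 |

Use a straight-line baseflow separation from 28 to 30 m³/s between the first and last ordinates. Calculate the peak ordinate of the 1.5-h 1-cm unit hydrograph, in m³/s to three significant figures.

Direct runoff: 0.00, 11.71, 26.43, 45.14, 82.86, 67.57, 54.29, 0.00 m³/s; ΣQ_DR = 288.0 m³/s, peak = 82.86 m³/s.
Runoff depth d = ΣQ_DR·Δt / A = 288.0 × 5400 / (130 km²) = 11.96 mm.
The 1-cm UH is the DRH scaled by (10 mm)/d, so U_p = 82.86 × 10/11.96 = 69.3 m³/s.

U_p ≈ 69.3 m³/s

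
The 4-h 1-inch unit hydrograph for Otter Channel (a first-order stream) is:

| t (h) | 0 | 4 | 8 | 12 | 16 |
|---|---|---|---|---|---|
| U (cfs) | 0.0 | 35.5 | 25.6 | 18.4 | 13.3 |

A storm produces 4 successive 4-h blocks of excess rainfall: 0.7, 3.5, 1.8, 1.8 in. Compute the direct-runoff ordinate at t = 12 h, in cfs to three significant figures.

By discrete convolution, Q_j = Σ (P_i / 1 in) · U_{j−i}.
At t = 12 h (j=3): Q = (0.7/1)·18.4 + (3.5/1)·25.6 + (1.8/1)·35.5 + (1.8/1)·0.0 = 166 cfs.

Q ≈ 166 cfs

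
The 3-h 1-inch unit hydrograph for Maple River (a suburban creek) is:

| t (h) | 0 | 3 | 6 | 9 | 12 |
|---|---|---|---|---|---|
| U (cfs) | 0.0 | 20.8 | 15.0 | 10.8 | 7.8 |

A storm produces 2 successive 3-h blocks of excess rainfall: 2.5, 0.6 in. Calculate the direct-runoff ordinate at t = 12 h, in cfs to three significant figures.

Q ≈ 26.0 cfs

By discrete convolution, Q_j = Σ (P_i / 1 in) · U_{j−i}.
At t = 12 h (j=4): Q = (2.5/1)·7.8 + (0.6/1)·10.8 = 26.0 cfs.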